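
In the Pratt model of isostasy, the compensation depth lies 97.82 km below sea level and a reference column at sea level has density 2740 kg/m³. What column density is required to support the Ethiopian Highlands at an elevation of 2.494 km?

2670 kg/m³

Pratt balance: ρ_ref D = ρ (D + h).
ρ = ρ_ref D/(D + h) = 2740 × 97.82 km/(97.82 km + 2.494 km) = 2670 kg/m³.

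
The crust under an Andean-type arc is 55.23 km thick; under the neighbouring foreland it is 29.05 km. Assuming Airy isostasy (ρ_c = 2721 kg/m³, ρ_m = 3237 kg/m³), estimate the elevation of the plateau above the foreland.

4.17 km

Excess crust Δ = 55.23 km − 29.05 km = 26.18 km, split between elevation h and root r with h + r = Δ.
Airy balance ρ_c h = (ρ_m − ρ_c) r gives r = h ρ_c/(ρ_m − ρ_c), so h (1 + ρ_c/(ρ_m − ρ_c)) = Δ, i.e. h = Δ (ρ_m − ρ_c)/ρ_m.
h = 26.18 km × 516/3237 = 4.17 km.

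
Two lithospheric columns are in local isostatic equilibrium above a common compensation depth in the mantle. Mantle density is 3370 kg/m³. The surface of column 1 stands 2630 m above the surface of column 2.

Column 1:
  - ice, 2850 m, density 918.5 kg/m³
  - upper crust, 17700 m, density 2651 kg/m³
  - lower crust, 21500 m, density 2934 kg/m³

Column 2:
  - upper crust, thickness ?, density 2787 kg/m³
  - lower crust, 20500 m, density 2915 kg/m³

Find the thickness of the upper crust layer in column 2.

18700 m

Take the compensation level at the base of the deeper column (depth z_c below the surface of column 1) and equate Σ ρ_i t_i down to z_c; mantle fills any gap and the z_c terms cancel.
Column 1: 2850×918.5 + 17700×2651 + 21500×2934 + (z_c − 42050)×3370
Column 2: 2630×0 + x×2787 + 20500×2915 + (z_c − 2630 − 20500 − x)×3370
The z_c×3370 term appears on both sides and cancels. Collect the known terms of each column as K = Σ(ρt)_known − 3370 × (depth of known layers): K_1 = 112621425 − 3370×42050 = −29087075; K_2 = 59757500 − 3370×(2630 + 20500) = −18190600.
Balance: K_1 = K_2 − x×(3370 − 2787), so x = (K_2 − K_1)/(3370 − 2787) = 10896500/583 = 18700 m.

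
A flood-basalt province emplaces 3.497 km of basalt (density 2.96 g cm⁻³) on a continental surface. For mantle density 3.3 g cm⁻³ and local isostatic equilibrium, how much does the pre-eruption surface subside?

Subaerial loading: s = t ρ_load / ρ_m.
s = 3.497 km × 2.96/3.3 = 3.14 km.

3.14 km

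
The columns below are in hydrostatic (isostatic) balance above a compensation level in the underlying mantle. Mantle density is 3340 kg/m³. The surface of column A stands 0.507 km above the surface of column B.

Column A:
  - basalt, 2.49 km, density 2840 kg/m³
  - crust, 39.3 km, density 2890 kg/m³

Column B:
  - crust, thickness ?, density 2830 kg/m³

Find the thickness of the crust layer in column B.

33.8 km

Take the compensation level at the base of the deeper column (depth z_c below the surface of column A) and equate Σ ρ_i t_i down to z_c; mantle fills any gap and the z_c terms cancel.
Column A: 2.49×2840 + 39.3×2890 + (z_c − 41.79)×3340
Column B: 0.507×0 + x×2830 + (z_c − 0.507 − 0 − x)×3340
The z_c×3340 term appears on both sides and cancels. Collect the known terms of each column as K = Σ(ρt)_known − 3340 × (depth of known layers): K_A = 120648.6 − 3340×41.79 = −18930; K_B = 0 − 3340×(0.507 + 0) = −1693.38.
Balance: K_A = K_B − x×(3340 − 2830), so x = (K_B − K_A)/(3340 − 2830) = 17236.6/510 = 33.8 km.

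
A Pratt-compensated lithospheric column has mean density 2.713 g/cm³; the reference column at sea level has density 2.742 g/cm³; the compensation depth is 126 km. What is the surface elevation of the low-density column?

ρ_ref D = ρ (D + h) → h = D (ρ_ref − ρ)/ρ.
h = 126 km × (2.742 − 2.713)/2.713 = 1.35 km.

1.35 km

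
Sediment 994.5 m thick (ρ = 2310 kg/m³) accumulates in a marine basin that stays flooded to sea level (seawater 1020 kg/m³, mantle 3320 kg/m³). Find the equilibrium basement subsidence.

558 m

Submarine loading: the sediment displaces seawater, and the subsidence is in turn flooded, so s (ρ_m − ρ_w) = t (ρ_sed − ρ_w).
s = 994.5 m × (2310 − 1020) / (3320 − 1020) = 558 m.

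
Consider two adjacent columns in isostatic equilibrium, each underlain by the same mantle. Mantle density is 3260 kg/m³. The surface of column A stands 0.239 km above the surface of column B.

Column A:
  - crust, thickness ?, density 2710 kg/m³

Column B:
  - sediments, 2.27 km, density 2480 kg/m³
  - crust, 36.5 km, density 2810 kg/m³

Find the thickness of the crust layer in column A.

Take the compensation level at the base of the deeper column (depth z_c below the surface of column A) and equate Σ ρ_i t_i down to z_c; mantle fills any gap and the z_c terms cancel.
Column A: x×2710 + (z_c − 0 − x)×3260
Column B: 0.239×0 + 2.27×2480 + 36.5×2810 + (z_c − 0.239 − 38.77)×3260
The z_c×3260 term appears on both sides and cancels. Collect the known terms of each column as K = Σ(ρt)_known − 3260 × (depth of known layers): K_A = 0 − 3260×0 = 0; K_B = 108194.6 − 3260×(0.239 + 38.77) = −18974.74.
Balance: K_A − x×(3260 − 2710) = K_B, so x = (K_A − K_B)/(3260 − 2710) = 18974.7/550 = 34.5 km.

34.5 km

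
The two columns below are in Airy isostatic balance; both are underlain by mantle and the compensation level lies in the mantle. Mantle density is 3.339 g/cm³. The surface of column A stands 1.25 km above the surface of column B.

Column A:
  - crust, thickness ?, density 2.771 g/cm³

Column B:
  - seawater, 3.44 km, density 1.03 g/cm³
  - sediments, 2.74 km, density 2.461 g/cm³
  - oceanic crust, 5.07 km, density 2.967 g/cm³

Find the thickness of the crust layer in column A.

Take the compensation level at the base of the deeper column (depth z_c below the surface of column A) and equate Σ ρ_i t_i down to z_c; mantle fills any gap and the z_c terms cancel.
Column A: x×2.771 + (z_c − 0 − x)×3.339
Column B: 1.25×0 + 3.44×1.03 + 2.74×2.461 + 5.07×2.967 + (z_c − 1.25 − 11.25)×3.339
The z_c×3.339 term appears on both sides and cancels. Collect the known terms of each column as K = Σ(ρt)_known − 3.339 × (depth of known layers): K_A = 0 − 3.339×0 = 0; K_B = 25.32903 − 3.339×(1.25 + 11.25) = −16.40847.
Balance: K_A − x×(3.339 − 2.771) = K_B, so x = (K_A − K_B)/(3.339 − 2.771) = 16.4085/0.568 = 28.9 km.

28.9 km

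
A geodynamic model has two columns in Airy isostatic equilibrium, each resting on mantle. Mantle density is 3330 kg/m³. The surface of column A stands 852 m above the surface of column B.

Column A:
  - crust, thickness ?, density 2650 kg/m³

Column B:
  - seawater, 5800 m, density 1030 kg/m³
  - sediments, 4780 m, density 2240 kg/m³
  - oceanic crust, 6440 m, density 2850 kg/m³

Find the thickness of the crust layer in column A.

36000 m

Take the compensation level at the base of the deeper column (depth z_c below the surface of column A) and equate Σ ρ_i t_i down to z_c; mantle fills any gap and the z_c terms cancel.
Column A: x×2650 + (z_c − 0 − x)×3330
Column B: 852×0 + 5800×1030 + 4780×2240 + 6440×2850 + (z_c − 852 − 17020)×3330
The z_c×3330 term appears on both sides and cancels. Collect the known terms of each column as K = Σ(ρt)_known − 3330 × (depth of known layers): K_A = 0 − 3330×0 = 0; K_B = 35035200 − 3330×(852 + 17020) = −24478560.
Balance: K_A − x×(3330 − 2650) = K_B, so x = (K_A − K_B)/(3330 − 2650) = 24478600/680 = 36000 m.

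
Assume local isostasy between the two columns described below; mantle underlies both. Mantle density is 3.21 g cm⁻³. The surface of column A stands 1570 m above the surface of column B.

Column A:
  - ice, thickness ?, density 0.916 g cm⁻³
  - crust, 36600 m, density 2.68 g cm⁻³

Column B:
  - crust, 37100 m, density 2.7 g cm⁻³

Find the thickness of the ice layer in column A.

1990 m

Take the compensation level at the base of the deeper column (depth z_c below the surface of column A) and equate Σ ρ_i t_i down to z_c; mantle fills any gap and the z_c terms cancel.
Column A: x×0.916 + 36600×2.68 + (z_c − 36600 − x)×3.21
Column B: 1570×0 + 37100×2.7 + (z_c − 1570 − 37100)×3.21
The z_c×3.21 term appears on both sides and cancels. Collect the known terms of each column as K = Σ(ρt)_known − 3.21 × (depth of known layers): K_A = 98088 − 3.21×36600 = −19398; K_B = 100170 − 3.21×(1570 + 37100) = −23960.7.
Balance: K_A − x×(3.21 − 0.916) = K_B, so x = (K_A − K_B)/(3.21 − 0.916) = 4562.7/2.294 = 1990 m.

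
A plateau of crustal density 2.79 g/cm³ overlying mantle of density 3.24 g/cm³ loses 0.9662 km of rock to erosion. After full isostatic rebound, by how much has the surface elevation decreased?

Rebound u = e ρ_c/ρ_m = 0.9662 km × 2.79/3.24 = 0.832 km.
Net surface drop = e − u = 0.9662 km − 0.832 km = e (ρ_m − ρ_c)/ρ_m = 0.134 km.

0.134 km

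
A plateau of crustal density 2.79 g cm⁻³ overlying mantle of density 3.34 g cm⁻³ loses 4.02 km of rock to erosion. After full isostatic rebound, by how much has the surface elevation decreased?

Rebound u = e ρ_c/ρ_m = 4.02 km × 2.79/3.34 = 3.358 km.
Net surface drop = e − u = 4.02 km − 3.358 km = e (ρ_m − ρ_c)/ρ_m = 0.662 km.

0.662 km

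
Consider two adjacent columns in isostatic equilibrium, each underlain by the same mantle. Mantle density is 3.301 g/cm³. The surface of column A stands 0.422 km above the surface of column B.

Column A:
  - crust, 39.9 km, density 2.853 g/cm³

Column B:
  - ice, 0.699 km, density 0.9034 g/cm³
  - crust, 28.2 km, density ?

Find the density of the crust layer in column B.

Take the compensation level at the base of the deeper column (depth z_c below the surface of column A) and equate Σ ρ_i t_i down to z_c; mantle fills any gap and the z_c terms cancel.
Column A: 39.9×2.853 + (z_c − 39.9)×3.301
Column B: 0.422×0 + 0.699×0.9034 + 28.2×ρ + (z_c − 0.422 − 28.899)×3.301
The z_c×3.301 term appears on both sides and cancels. Collect the known terms of each column as K = Σ(ρt)_known − 3.301 × (depth of known layers): K_A = 113.8347 − 3.301×39.9 = −17.8752; K_B = 0.6314766 − 3.301×(0.422 + 28.899) = −96.1571444.
Balance: K_A = K_B + 28.2×ρ, so ρ = (K_A − K_B)/28.2 = 78.2819/28.2 = 2.78 g/cm³.

2.78 g/cm³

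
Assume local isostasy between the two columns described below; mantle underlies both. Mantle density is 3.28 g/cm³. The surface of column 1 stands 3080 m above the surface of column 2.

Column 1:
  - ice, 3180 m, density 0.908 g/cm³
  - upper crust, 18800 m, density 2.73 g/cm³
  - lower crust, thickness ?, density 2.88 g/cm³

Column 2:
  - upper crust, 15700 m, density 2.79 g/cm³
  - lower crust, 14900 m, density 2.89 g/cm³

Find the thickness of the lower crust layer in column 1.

14300 m

Take the compensation level at the base of the deeper column (depth z_c below the surface of column 1) and equate Σ ρ_i t_i down to z_c; mantle fills any gap and the z_c terms cancel.
Column 1: 3180×0.908 + 18800×2.73 + x×2.88 + (z_c − 21980 − x)×3.28
Column 2: 3080×0 + 15700×2.79 + 14900×2.89 + (z_c − 3080 − 30600)×3.28
The z_c×3.28 term appears on both sides and cancels. Collect the known terms of each column as K = Σ(ρt)_known − 3.28 × (depth of known layers): K_1 = 54211.44 − 3.28×21980 = −17882.96; K_2 = 86864 − 3.28×(3080 + 30600) = −23606.4.
Balance: K_1 − x×(3.28 − 2.88) = K_2, so x = (K_1 − K_2)/(3.28 − 2.88) = 5723.44/0.4 = 14300 m.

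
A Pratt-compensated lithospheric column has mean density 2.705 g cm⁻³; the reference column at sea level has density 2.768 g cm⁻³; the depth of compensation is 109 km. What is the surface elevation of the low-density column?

ρ_ref D = ρ (D + h) → h = D (ρ_ref − ρ)/ρ.
h = 109 km × (2.768 − 2.705)/2.705 = 2.54 km.

2.54 km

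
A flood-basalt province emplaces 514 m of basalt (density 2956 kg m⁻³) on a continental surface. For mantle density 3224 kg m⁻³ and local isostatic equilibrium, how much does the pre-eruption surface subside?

Subaerial loading: s = t ρ_load / ρ_m.
s = 514 m × 2956/3224 = 471 m.

471 m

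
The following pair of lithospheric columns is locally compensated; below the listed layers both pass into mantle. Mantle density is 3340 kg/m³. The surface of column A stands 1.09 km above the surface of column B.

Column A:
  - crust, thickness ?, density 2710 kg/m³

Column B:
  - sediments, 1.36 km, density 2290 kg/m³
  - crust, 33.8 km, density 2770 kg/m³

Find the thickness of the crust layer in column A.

38.6 km

Take the compensation level at the base of the deeper column (depth z_c below the surface of column A) and equate Σ ρ_i t_i down to z_c; mantle fills any gap and the z_c terms cancel.
Column A: x×2710 + (z_c − 0 − x)×3340
Column B: 1.09×0 + 1.36×2290 + 33.8×2770 + (z_c − 1.09 − 35.16)×3340
The z_c×3340 term appears on both sides and cancels. Collect the known terms of each column as K = Σ(ρt)_known − 3340 × (depth of known layers): K_A = 0 − 3340×0 = 0; K_B = 96740.4 − 3340×(1.09 + 35.16) = −24334.6.
Balance: K_A − x×(3340 − 2710) = K_B, so x = (K_A − K_B)/(3340 − 2710) = 24334.6/630 = 38.6 km.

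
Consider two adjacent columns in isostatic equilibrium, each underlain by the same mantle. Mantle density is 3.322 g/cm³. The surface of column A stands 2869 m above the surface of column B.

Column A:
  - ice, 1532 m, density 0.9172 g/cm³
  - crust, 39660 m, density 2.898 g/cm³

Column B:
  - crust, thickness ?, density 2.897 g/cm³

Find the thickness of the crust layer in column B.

25800 m

Take the compensation level at the base of the deeper column (depth z_c below the surface of column A) and equate Σ ρ_i t_i down to z_c; mantle fills any gap and the z_c terms cancel.
Column A: 1532×0.9172 + 39660×2.898 + (z_c − 41192)×3.322
Column B: 2869×0 + x×2.897 + (z_c − 2869 − 0 − x)×3.322
The z_c×3.322 term appears on both sides and cancels. Collect the known terms of each column as K = Σ(ρt)_known − 3.322 × (depth of known layers): K_A = 116339.83 − 3.322×41192 = −20499.9936; K_B = 0 − 3.322×(2869 + 0) = −9530.818.
Balance: K_A = K_B − x×(3.322 − 2.897), so x = (K_B − K_A)/(3.322 − 2.897) = 10969.2/0.425 = 25800 m.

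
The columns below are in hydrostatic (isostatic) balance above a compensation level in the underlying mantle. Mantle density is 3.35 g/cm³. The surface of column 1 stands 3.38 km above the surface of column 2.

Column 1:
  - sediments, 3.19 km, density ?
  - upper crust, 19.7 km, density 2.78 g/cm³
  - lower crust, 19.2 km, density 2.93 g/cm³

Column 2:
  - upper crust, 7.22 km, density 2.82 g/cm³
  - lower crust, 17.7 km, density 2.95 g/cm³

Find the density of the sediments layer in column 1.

Take the compensation level at the base of the deeper column (depth z_c below the surface of column 1) and equate Σ ρ_i t_i down to z_c; mantle fills any gap and the z_c terms cancel.
Column 1: 3.19×ρ + 19.7×2.78 + 19.2×2.93 + (z_c − 42.09)×3.35
Column 2: 3.38×0 + 7.22×2.82 + 17.7×2.95 + (z_c − 3.38 − 24.92)×3.35
The z_c×3.35 term appears on both sides and cancels. Collect the known terms of each column as K = Σ(ρt)_known − 3.35 × (depth of known layers): K_1 = 111.022 − 3.35×42.09 = −29.9795; K_2 = 72.5754 − 3.35×(3.38 + 24.92) = −22.2296.
Balance: K_1 + 3.19×ρ = K_2, so ρ = (K_2 − K_1)/3.19 = 7.7499/3.19 = 2.43 g/cm³.

2.43 g/cm³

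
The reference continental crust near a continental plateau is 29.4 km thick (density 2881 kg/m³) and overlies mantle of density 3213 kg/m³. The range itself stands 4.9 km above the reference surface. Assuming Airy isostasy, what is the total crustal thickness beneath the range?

76.8 km

Root depth r = h ρ_c / (ρ_m − ρ_c) = 4.9 km × 2881 / 332 = 42.52 km.
Total thickness = T + h + r = 29.4 km + 4.9 km + 42.52 km = 76.8 km.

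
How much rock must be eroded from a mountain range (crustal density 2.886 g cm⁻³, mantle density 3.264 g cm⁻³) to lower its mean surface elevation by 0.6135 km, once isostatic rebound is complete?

Net drop Δ = e − u = e − e ρ_c/ρ_m = e (ρ_m − ρ_c)/ρ_m.
e = Δ ρ_m/(ρ_m − ρ_c) = 0.6135 km × 3.264/0.378 = 5.3 km.

5.3 km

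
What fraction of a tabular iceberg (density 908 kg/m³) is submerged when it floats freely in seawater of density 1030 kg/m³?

Submerged fraction = ρ_obj/ρ_fluid = 908/1030 = 88.2%.

88.2%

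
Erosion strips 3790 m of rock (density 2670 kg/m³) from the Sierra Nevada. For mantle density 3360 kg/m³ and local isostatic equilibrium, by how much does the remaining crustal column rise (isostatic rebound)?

Unloading: uplift u = e ρ_c/ρ_m = 3790 m × 2670/3360 = 3010 m.

3010 m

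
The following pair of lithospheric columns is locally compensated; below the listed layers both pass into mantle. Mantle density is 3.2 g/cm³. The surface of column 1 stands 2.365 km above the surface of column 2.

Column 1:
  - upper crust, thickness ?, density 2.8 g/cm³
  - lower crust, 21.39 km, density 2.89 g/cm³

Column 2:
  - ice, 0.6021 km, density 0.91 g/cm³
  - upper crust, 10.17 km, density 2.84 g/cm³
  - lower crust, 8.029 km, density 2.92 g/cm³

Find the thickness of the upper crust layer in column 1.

20.6 km

Take the compensation level at the base of the deeper column (depth z_c below the surface of column 1) and equate Σ ρ_i t_i down to z_c; mantle fills any gap and the z_c terms cancel.
Column 1: x×2.8 + 21.39×2.89 + (z_c − 21.39 − x)×3.2
Column 2: 2.365×0 + 0.6021×0.91 + 10.17×2.84 + 8.029×2.92 + (z_c − 2.365 − 18.8011)×3.2
The z_c×3.2 term appears on both sides and cancels. Collect the known terms of each column as K = Σ(ρt)_known − 3.2 × (depth of known layers): K_1 = 61.8171 − 3.2×21.39 = −6.6309; K_2 = 52.875391 − 3.2×(2.365 + 18.8011) = −14.856129.
Balance: K_1 − x×(3.2 − 2.8) = K_2, so x = (K_1 − K_2)/(3.2 − 2.8) = 8.22523/0.4 = 20.6 km.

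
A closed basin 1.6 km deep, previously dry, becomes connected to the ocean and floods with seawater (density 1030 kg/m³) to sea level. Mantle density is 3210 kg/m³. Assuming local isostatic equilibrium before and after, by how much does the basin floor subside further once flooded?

After flooding the water column is d + s deep. Its weight must equal the weight of mantle displaced by the extra subsidence s: (d + s) ρ_w = s ρ_m.
s = d ρ_w / (ρ_m − ρ_w) = 1.6 km × 1030/(3210 − 1030) = 0.756 km.

0.756 km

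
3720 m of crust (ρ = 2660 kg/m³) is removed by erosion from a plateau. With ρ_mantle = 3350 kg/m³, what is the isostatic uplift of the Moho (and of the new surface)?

2950 m

Unloading: uplift u = e ρ_c/ρ_m = 3720 m × 2660/3350 = 2950 m.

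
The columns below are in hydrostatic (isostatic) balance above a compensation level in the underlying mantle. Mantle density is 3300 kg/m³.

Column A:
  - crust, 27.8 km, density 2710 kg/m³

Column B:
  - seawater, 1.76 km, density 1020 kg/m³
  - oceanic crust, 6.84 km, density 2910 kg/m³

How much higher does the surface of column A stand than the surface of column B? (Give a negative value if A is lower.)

For any compensation level in the mantle, the mantle terms cancel and isostasy reduces to e = (Σt_A − Σt_B) − (Σ(ρt)_A − Σ(ρt)_B) / ρ_m.
Σt_A = 27.8 km; Σt_B = 8.6 km; Σ(ρt)_A = 75338; Σ(ρt)_B = 21699.6 (in km·kg/m³).
e = (27.8 − 8.6) − (75338 − 21699.6) / 3300 = 2.95 km.

2.95 km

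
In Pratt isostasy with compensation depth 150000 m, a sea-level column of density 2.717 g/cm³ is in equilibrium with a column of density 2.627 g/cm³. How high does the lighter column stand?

ρ_ref D = ρ (D + h) → h = D (ρ_ref − ρ)/ρ.
h = 150000 m × (2.717 − 2.627)/2.627 = 5140 m.

5140 m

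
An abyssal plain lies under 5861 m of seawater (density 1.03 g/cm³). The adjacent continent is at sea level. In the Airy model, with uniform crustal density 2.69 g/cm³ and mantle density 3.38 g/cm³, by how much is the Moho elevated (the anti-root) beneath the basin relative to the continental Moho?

14100 m

By Archimedes' principle applied to the lithosphere: replacing crust with seawater at the top is compensated by replacing crust with mantle at the base: d (ρ_c − ρ_w) = a (ρ_m − ρ_c).
a = d (ρ_c − ρ_w)/(ρ_m − ρ_c) = 5861 m × 1.66/0.69 = 14100 m.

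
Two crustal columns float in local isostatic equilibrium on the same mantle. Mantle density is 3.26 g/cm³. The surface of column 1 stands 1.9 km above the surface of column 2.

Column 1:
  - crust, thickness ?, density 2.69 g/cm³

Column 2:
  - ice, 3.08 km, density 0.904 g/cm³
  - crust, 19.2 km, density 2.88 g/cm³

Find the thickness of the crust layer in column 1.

Take the compensation level at the base of the deeper column (depth z_c below the surface of column 1) and equate Σ ρ_i t_i down to z_c; mantle fills any gap and the z_c terms cancel.
Column 1: x×2.69 + (z_c − 0 − x)×3.26
Column 2: 1.9×0 + 3.08×0.904 + 19.2×2.88 + (z_c − 1.9 − 22.28)×3.26
The z_c×3.26 term appears on both sides and cancels. Collect the known terms of each column as K = Σ(ρt)_known − 3.26 × (depth of known layers): K_1 = 0 − 3.26×0 = 0; K_2 = 58.08032 − 3.26×(1.9 + 22.28) = −20.74648.
Balance: K_1 − x×(3.26 − 2.69) = K_2, so x = (K_1 − K_2)/(3.26 − 2.69) = 20.7465/0.57 = 36.4 km.

36.4 km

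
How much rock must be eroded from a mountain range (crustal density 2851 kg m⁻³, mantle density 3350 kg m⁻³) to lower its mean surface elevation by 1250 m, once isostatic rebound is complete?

8390 m

Net drop Δ = e − u = e − e ρ_c/ρ_m = e (ρ_m − ρ_c)/ρ_m.
e = Δ ρ_m/(ρ_m − ρ_c) = 1250 m × 3350/499 = 8390 m.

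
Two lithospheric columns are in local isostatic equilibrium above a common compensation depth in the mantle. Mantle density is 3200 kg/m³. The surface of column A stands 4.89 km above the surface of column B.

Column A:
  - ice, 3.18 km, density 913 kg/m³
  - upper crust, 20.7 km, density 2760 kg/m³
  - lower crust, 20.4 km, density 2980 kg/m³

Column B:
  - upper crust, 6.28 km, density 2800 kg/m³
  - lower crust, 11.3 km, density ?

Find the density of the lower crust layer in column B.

Take the compensation level at the base of the deeper column (depth z_c below the surface of column A) and equate Σ ρ_i t_i down to z_c; mantle fills any gap and the z_c terms cancel.
Column A: 3.18×913 + 20.7×2760 + 20.4×2980 + (z_c − 44.28)×3200
Column B: 4.89×0 + 6.28×2800 + 11.3×ρ + (z_c − 4.89 − 17.58)×3200
The z_c×3200 term appears on both sides and cancels. Collect the known terms of each column as K = Σ(ρt)_known − 3200 × (depth of known layers): K_A = 120827.34 − 3200×44.28 = −20868.66; K_B = 17584 − 3200×(4.89 + 17.58) = −54320.
Balance: K_A = K_B + 11.3×ρ, so ρ = (K_A − K_B)/11.3 = 33451.3/11.3 = 2960 kg/m³.

2960 kg/m³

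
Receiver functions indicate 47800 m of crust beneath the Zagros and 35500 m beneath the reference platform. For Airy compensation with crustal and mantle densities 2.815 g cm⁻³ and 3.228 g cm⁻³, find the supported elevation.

1570 m

Excess crust Δ = 47800 m − 35500 m = 12300 m, split between elevation h and root r with h + r = Δ.
Airy balance ρ_c h = (ρ_m − ρ_c) r gives r = h ρ_c/(ρ_m − ρ_c), so h (1 + ρ_c/(ρ_m − ρ_c)) = Δ, i.e. h = Δ (ρ_m − ρ_c)/ρ_m.
h = 12300 m × 0.413/3.228 = 1570 m.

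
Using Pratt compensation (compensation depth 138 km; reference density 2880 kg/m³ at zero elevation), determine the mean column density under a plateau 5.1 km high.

2780 kg/m³

Pratt balance: ρ_ref D = ρ (D + h).
ρ = ρ_ref D/(D + h) = 2880 × 138 km/(138 km + 5.1 km) = 2780 kg/m³.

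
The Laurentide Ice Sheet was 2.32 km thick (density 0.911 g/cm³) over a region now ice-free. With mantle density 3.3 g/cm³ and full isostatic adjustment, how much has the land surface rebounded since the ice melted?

Removing the load lets mantle flow back in; uplift u satisfies ρ_ice t = ρ_m u.
u = t ρ_ice/ρ_m = 2.32 km × 0.911/3.3 = 0.64 km.

0.64 km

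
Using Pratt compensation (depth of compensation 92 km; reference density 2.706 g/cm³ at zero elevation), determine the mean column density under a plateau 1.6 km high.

Pratt balance: ρ_ref D = ρ (D + h).
ρ = ρ_ref D/(D + h) = 2.706 × 92 km/(92 km + 1.6 km) = 2.66 g/cm³.

2.66 g/cm³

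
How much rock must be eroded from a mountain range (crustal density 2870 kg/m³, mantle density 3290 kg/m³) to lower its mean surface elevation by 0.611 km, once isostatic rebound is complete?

Net drop Δ = e − u = e − e ρ_c/ρ_m = e (ρ_m − ρ_c)/ρ_m.
e = Δ ρ_m/(ρ_m − ρ_c) = 0.611 km × 3290/420 = 4.79 km.

4.79 km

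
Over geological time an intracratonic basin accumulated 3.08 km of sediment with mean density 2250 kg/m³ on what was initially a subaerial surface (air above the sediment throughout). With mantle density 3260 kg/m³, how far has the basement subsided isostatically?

2.13 km

Subaerial load: s = t ρ_sed / ρ_m = 3.08 km × 2250/3260 = 2.13 km.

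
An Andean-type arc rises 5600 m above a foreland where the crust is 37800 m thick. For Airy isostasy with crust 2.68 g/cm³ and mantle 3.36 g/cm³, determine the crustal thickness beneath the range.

Root depth r = h ρ_c / (ρ_m − ρ_c) = 5600 m × 2.68 / 0.68 = 22070 m.
Total thickness = T + h + r = 37800 m + 5600 m + 22070 m = 65500 m.

65500 m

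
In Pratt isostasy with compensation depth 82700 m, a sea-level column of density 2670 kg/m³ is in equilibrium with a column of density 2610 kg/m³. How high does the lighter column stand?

1900 m

ρ_ref D = ρ (D + h) → h = D (ρ_ref − ρ)/ρ.
h = 82700 m × (2670 − 2610)/2610 = 1900 m.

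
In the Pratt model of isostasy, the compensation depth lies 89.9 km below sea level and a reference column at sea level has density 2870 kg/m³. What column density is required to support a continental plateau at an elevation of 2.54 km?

Pratt balance: ρ_ref D = ρ (D + h).
ρ = ρ_ref D/(D + h) = 2870 × 89.9 km/(89.9 km + 2.54 km) = 2790 kg/m³.

2790 kg/m³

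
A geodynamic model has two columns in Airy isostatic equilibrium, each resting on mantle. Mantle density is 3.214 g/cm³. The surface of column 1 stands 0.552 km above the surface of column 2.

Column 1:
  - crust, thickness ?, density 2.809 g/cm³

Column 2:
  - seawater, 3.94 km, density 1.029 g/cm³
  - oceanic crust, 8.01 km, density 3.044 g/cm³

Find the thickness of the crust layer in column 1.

Take the compensation level at the base of the deeper column (depth z_c below the surface of column 1) and equate Σ ρ_i t_i down to z_c; mantle fills any gap and the z_c terms cancel.
Column 1: x×2.809 + (z_c − 0 − x)×3.214
Column 2: 0.552×0 + 3.94×1.029 + 8.01×3.044 + (z_c − 0.552 − 11.95)×3.214
The z_c×3.214 term appears on both sides and cancels. Collect the known terms of each column as K = Σ(ρt)_known − 3.214 × (depth of known layers): K_1 = 0 − 3.214×0 = 0; K_2 = 28.4367 − 3.214×(0.552 + 11.95) = −11.744728.
Balance: K_1 − x×(3.214 − 2.809) = K_2, so x = (K_1 − K_2)/(3.214 − 2.809) = 11.7447/0.405 = 29 km.

29 km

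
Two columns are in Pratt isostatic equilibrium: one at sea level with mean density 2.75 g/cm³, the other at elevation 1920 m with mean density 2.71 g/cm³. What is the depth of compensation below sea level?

130000 m

ρ_ref D = ρ (D + h) → D (ρ_ref − ρ) = ρ h.
D = ρ h/(ρ_ref − ρ) = 2.71 × 1920 m/(2.75 − 2.71) = 130000 m.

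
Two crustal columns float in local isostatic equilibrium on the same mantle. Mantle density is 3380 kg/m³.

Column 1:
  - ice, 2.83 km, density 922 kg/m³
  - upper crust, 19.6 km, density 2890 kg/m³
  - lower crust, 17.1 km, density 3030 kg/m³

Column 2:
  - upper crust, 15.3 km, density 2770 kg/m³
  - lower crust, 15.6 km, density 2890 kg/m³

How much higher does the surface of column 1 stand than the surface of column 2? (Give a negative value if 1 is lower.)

1.65 km

For any compensation level in the mantle, the mantle terms cancel and isostasy reduces to e = (Σt_1 − Σt_2) − (Σ(ρt)_1 − Σ(ρt)_2) / ρ_m.
Σt_1 = 39.53 km; Σt_2 = 30.9 km; Σ(ρt)_1 = 111066.26; Σ(ρt)_2 = 87465 (in km·kg/m³).
e = (39.53 − 30.9) − (111066.26 − 87465) / 3380 = 1.65 km.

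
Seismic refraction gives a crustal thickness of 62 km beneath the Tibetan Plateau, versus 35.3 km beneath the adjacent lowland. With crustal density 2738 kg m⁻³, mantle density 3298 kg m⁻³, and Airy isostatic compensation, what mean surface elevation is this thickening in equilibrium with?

Excess crust Δ = 62 km − 35.3 km = 26.7 km, split between elevation h and root r with h + r = Δ.
Airy balance ρ_c h = (ρ_m − ρ_c) r gives r = h ρ_c/(ρ_m − ρ_c), so h (1 + ρ_c/(ρ_m − ρ_c)) = Δ, i.e. h = Δ (ρ_m − ρ_c)/ρ_m.
h = 26.7 km × 560/3298 = 4.53 km.

4.53 km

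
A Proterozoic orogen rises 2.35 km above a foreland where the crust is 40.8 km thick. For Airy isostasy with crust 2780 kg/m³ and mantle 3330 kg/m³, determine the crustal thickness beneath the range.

Root depth r = h ρ_c / (ρ_m − ρ_c) = 2.35 km × 2780 / 550 = 11.88 km.
Total thickness = T + h + r = 40.8 km + 2.35 km + 11.88 km = 55 km.

55 km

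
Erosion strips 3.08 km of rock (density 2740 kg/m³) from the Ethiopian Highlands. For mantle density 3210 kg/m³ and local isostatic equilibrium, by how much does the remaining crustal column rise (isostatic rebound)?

2.63 km

Unloading: uplift u = e ρ_c/ρ_m = 3.08 km × 2740/3210 = 2.63 km.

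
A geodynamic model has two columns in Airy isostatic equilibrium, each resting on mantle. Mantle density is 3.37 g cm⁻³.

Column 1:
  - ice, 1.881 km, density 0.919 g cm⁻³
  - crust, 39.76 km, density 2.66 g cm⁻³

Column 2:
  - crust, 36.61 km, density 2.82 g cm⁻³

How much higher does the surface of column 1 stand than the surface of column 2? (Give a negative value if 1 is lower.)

For any compensation level in the mantle, the mantle terms cancel and isostasy reduces to e = (Σt_1 − Σt_2) − (Σ(ρt)_1 − Σ(ρt)_2) / ρ_m.
Σt_1 = 41.641 km; Σt_2 = 36.61 km; Σ(ρt)_1 = 107.490239; Σ(ρt)_2 = 103.2402 (in km·g cm⁻³).
e = (41.641 − 36.61) − (107.490239 − 103.2402) / 3.37 = 3.77 km.

3.77 km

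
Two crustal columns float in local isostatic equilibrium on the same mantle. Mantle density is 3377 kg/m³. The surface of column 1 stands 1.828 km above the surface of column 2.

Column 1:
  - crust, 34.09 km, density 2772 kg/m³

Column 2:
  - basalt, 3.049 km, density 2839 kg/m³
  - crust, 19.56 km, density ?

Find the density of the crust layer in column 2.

2720 kg/m³

Take the compensation level at the base of the deeper column (depth z_c below the surface of column 1) and equate Σ ρ_i t_i down to z_c; mantle fills any gap and the z_c terms cancel.
Column 1: 34.09×2772 + (z_c − 34.09)×3377
Column 2: 1.828×0 + 3.049×2839 + 19.56×ρ + (z_c − 1.828 − 22.609)×3377
The z_c×3377 term appears on both sides and cancels. Collect the known terms of each column as K = Σ(ρt)_known − 3377 × (depth of known layers): K_1 = 94497.48 − 3377×34.09 = −20624.45; K_2 = 8656.111 − 3377×(1.828 + 22.609) = −73867.638.
Balance: K_1 = K_2 + 19.56×ρ, so ρ = (K_1 − K_2)/19.56 = 53243.2/19.56 = 2720 kg/m³.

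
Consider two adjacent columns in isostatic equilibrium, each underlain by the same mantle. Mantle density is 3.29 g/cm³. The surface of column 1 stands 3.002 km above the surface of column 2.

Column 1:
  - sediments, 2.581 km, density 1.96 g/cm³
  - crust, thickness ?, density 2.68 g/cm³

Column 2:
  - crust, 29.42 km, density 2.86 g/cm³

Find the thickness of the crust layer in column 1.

31.3 km

Take the compensation level at the base of the deeper column (depth z_c below the surface of column 1) and equate Σ ρ_i t_i down to z_c; mantle fills any gap and the z_c terms cancel.
Column 1: 2.581×1.96 + x×2.68 + (z_c − 2.581 − x)×3.29
Column 2: 3.002×0 + 29.42×2.86 + (z_c − 3.002 − 29.42)×3.29
The z_c×3.29 term appears on both sides and cancels. Collect the known terms of each column as K = Σ(ρt)_known − 3.29 × (depth of known layers): K_1 = 5.05876 − 3.29×2.581 = −3.43273; K_2 = 84.1412 − 3.29×(3.002 + 29.42) = −22.52718.
Balance: K_1 − x×(3.29 − 2.68) = K_2, so x = (K_1 − K_2)/(3.29 − 2.68) = 19.0944/0.61 = 31.3 km.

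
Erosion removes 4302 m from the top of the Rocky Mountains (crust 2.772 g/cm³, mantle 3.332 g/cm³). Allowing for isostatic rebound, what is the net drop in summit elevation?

Rebound u = e ρ_c/ρ_m = 4302 m × 2.772/3.332 = 3579 m.
Net surface drop = e − u = 4302 m − 3579 m = e (ρ_m − ρ_c)/ρ_m = 723 m.

723 m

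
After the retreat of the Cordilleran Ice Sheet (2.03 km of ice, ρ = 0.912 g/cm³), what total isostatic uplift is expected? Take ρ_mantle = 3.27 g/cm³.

Removing the load lets mantle flow back in; uplift u satisfies ρ_ice t = ρ_m u.
u = t ρ_ice/ρ_m = 2.03 km × 0.912/3.27 = 0.566 km.

0.566 km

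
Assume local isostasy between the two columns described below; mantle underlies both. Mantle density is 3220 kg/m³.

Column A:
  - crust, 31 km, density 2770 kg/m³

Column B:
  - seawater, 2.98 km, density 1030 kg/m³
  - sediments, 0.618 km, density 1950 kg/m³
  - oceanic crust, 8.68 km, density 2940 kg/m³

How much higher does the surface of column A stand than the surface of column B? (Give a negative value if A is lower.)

1.31 km

For any compensation level in the mantle, the mantle terms cancel and isostasy reduces to e = (Σt_A − Σt_B) − (Σ(ρt)_A − Σ(ρt)_B) / ρ_m.
Σt_A = 31 km; Σt_B = 12.278 km; Σ(ρt)_A = 85870; Σ(ρt)_B = 29793.7 (in km·kg/m³).
e = (31 − 12.278) − (85870 − 29793.7) / 3220 = 1.31 km.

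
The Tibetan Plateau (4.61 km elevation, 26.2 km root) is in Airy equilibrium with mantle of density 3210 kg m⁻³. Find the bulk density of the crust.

2730 kg m⁻³

ρ_c h = (ρ_m − ρ_c) r → ρ_c (h + r) = ρ_m r → ρ_c = ρ_m r / (h + r).
ρ_c = 3210 × 26.2 km / (4.61 km + 26.2 km) = 2730 kg m⁻³.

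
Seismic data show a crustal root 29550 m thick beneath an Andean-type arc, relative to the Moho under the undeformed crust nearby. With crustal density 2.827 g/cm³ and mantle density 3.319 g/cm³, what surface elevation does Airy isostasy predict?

Equating mass per unit area of the two columns: ρ_c h = (ρ_m − ρ_c) r.
h = r (ρ_m − ρ_c) / ρ_c = 29550 m × (3.319 − 2.827) / 2.827 = 5140 m.

5140 m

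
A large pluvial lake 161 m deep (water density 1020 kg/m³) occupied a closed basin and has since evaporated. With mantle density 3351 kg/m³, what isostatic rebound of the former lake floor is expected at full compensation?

49 m

u = d ρ_w/ρ_m = 161 m × 1020/3351 = 49 m.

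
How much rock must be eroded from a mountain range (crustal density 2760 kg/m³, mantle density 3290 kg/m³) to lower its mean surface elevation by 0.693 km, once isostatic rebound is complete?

4.3 km

Net drop Δ = e − u = e − e ρ_c/ρ_m = e (ρ_m − ρ_c)/ρ_m.
e = Δ ρ_m/(ρ_m − ρ_c) = 0.693 km × 3290/530 = 4.3 km.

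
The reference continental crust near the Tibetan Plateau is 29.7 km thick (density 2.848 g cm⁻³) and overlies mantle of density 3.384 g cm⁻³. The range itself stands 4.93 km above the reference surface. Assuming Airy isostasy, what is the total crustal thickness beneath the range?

Root depth r = h ρ_c / (ρ_m − ρ_c) = 4.93 km × 2.848 / 0.536 = 26.2 km.
Total thickness = T + h + r = 29.7 km + 4.93 km + 26.2 km = 60.8 km.

60.8 km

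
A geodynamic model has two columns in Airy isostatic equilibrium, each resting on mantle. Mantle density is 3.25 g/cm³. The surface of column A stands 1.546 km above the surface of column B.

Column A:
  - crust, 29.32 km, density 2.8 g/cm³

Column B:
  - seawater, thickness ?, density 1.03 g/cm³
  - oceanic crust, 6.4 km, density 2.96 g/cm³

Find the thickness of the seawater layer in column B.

2.84 km

Take the compensation level at the base of the deeper column (depth z_c below the surface of column A) and equate Σ ρ_i t_i down to z_c; mantle fills any gap and the z_c terms cancel.
Column A: 29.32×2.8 + (z_c − 29.32)×3.25
Column B: 1.546×0 + x×1.03 + 6.4×2.96 + (z_c − 1.546 − 6.4 − x)×3.25
The z_c×3.25 term appears on both sides and cancels. Collect the known terms of each column as K = Σ(ρt)_known − 3.25 × (depth of known layers): K_A = 82.096 − 3.25×29.32 = −13.194; K_B = 18.944 − 3.25×(1.546 + 6.4) = −6.8805.
Balance: K_A = K_B − x×(3.25 − 1.03), so x = (K_B − K_A)/(3.25 − 1.03) = 6.3135/2.22 = 2.84 km.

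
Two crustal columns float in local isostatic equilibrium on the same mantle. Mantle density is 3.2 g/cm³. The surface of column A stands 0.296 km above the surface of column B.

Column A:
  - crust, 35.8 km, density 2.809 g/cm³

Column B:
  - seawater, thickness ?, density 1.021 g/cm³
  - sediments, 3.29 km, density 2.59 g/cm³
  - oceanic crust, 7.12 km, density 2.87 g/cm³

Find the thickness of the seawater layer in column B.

Take the compensation level at the base of the deeper column (depth z_c below the surface of column A) and equate Σ ρ_i t_i down to z_c; mantle fills any gap and the z_c terms cancel.
Column A: 35.8×2.809 + (z_c − 35.8)×3.2
Column B: 0.296×0 + x×1.021 + 3.29×2.59 + 7.12×2.87 + (z_c − 0.296 − 10.41 − x)×3.2
The z_c×3.2 term appears on both sides and cancels. Collect the known terms of each column as K = Σ(ρt)_known − 3.2 × (depth of known layers): K_A = 100.5622 − 3.2×35.8 = −13.9978; K_B = 28.9555 − 3.2×(0.296 + 10.41) = −5.3037.
Balance: K_A = K_B − x×(3.2 − 1.021), so x = (K_B − K_A)/(3.2 − 1.021) = 8.6941/2.179 = 3.99 km.

3.99 km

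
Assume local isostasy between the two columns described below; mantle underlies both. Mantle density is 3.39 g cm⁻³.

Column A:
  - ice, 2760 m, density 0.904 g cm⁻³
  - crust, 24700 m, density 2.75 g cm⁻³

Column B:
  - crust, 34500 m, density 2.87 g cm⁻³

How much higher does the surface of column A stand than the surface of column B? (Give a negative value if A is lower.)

1400 m

For any compensation level in the mantle, the mantle terms cancel and isostasy reduces to e = (Σt_A − Σt_B) − (Σ(ρt)_A − Σ(ρt)_B) / ρ_m.
Σt_A = 27460 m; Σt_B = 34500 m; Σ(ρt)_A = 70420.04; Σ(ρt)_B = 99015 (in m·g cm⁻³).
e = (27460 − 34500) − (70420.04 − 99015) / 3.39 = 1400 m.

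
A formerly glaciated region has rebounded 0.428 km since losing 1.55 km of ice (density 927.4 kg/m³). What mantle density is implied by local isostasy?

ρ_m = ρ_ice t / u = 927.4 × 1.55 km/0.428 km = 3360 kg/m³.

3360 kg/m³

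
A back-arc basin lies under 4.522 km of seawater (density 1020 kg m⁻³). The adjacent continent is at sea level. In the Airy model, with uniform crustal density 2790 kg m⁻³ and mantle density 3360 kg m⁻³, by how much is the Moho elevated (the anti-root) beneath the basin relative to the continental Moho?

For local isostatic compensation: replacing crust with seawater at the top is compensated by replacing crust with mantle at the base: d (ρ_c − ρ_w) = a (ρ_m − ρ_c).
a = d (ρ_c − ρ_w)/(ρ_m − ρ_c) = 4.522 km × 1770/570 = 14 km.

14 km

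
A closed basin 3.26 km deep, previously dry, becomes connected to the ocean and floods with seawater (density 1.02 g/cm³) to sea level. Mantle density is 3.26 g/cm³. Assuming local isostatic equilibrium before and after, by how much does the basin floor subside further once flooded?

1.48 km

After flooding the water column is d + s deep. Its weight must equal the weight of mantle displaced by the extra subsidence s: (d + s) ρ_w = s ρ_m.
s = d ρ_w / (ρ_m − ρ_w) = 3.26 km × 1.02/(3.26 − 1.02) = 1.48 km.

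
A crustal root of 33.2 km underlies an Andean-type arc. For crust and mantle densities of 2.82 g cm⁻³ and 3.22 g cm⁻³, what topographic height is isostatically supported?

In Airy isostatic equilibrium: ρ_c h = (ρ_m − ρ_c) r.
h = r (ρ_m − ρ_c) / ρ_c = 33.2 km × (3.22 − 2.82) / 2.82 = 4.71 km.

4.71 km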